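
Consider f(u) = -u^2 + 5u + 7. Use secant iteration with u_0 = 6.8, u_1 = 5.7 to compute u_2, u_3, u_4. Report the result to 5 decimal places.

6.10133, 6.14256, 6.14004

f(6.8) = -5.2400000, f(5.7) = 3.0100000
u_2 = 5.7000000 − 3.0100000·(5.7000000 − 6.8000000) / (3.0100000 − (-5.2400000)) = 5.7000000 − (-3.3110000)/(8.2500000) = 6.1013333
f(6.1013333) = 0.2803982
u_3 = 6.1013333 − 0.2803982·(6.1013333 − 5.7000000) / (0.2803982 − 3.0100000) = 6.1013333 − (0.1125332)/(-2.7296018) = 6.1425603
f(6.1425603) = -0.0182454
u_4 = 6.1425603 − (-0.0182454)·(6.1425603 − 6.1013333) / (-0.0182454 − 0.2803982) = 6.1425603 − (-0.0007522)/(-0.2986436) = 6.1400416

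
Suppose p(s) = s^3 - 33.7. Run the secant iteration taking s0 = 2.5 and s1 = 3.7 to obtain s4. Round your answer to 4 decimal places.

p(2.5) = -18.075000, p(3.7) = 16.953000
s2 = 3.700000 − 16.953000·(3.700000 − 2.500000) / (16.953000 − (-18.075000)) = 3.700000 − (20.343600)/(35.028000) = 3.119219
p(3.119219) = -3.351477
s3 = 3.119219 − (-3.351477)·(3.119219 − 3.700000) / (-3.351477 − 16.953000) = 3.119219 − (1.946474)/(-20.304477) = 3.215083
p(3.215083) = -0.466457
s4 = 3.215083 − (-0.466457)·(3.215083 − 3.119219) / (-0.466457 − (-3.351477)) = 3.215083 − (-0.044717)/(2.885020) = 3.230583

3.2306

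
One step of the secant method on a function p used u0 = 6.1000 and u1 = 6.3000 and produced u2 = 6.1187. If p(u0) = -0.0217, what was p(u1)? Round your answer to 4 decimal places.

0.2104

The secant line through (6.1000, -0.0217) and (6.3000, p(u1)) crosses zero at u2 = 6.1187.
So (6.1000, -0.0217), (6.3000, p(u1)), (6.1187, 0) are collinear:
p(u1) = -0.0217 · (6.3000 − 6.1187) / (6.1000 − 6.1187) = -0.0217 · (0.181300)/(-0.018700) = 0.210386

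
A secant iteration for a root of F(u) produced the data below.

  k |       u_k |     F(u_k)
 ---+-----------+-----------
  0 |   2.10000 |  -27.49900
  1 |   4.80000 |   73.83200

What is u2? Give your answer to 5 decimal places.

u2 = 4.80000 − 73.83200·(4.80000 − 2.10000) / (73.83200 − (-27.49900))
   = 4.80000 − (199.3464000)/(101.3310000) = 2.8327205

2.83272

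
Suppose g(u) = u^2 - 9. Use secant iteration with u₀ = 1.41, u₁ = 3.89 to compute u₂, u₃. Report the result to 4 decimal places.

2.7330, 2.9641

g(1.41) = -7.011900, g(3.89) = 6.132100
u₂ = 3.890000 − 6.132100·(3.890000 − 1.410000) / (6.132100 − (-7.011900)) = 3.890000 − (15.207608)/(13.144000) = 2.733000
g(2.733000) = -1.530711
u₃ = 2.733000 − (-1.530711)·(2.733000 − 3.890000) / (-1.530711 − 6.132100) = 2.733000 − (1.771033)/(-7.662811) = 2.964120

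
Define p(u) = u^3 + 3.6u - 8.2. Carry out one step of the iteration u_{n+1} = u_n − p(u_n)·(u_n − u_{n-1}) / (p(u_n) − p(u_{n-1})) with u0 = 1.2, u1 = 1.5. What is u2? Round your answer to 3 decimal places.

p(1.2) = -2.15200, p(1.5) = 0.57500
u2 = 1.50000 − 0.57500·(1.50000 − 1.20000) / (0.57500 − (-2.15200)) = 1.50000 − (0.17250)/(2.72700) = 1.43674

1.437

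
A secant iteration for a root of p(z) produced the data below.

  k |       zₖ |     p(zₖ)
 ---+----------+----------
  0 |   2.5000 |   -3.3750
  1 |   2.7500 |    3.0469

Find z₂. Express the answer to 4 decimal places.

2.6314

z₂ = 2.7500 − 3.0469·(2.7500 − 2.5000) / (3.0469 − (-3.3750))
   = 2.7500 − (0.761725)/(6.421900) = 2.631386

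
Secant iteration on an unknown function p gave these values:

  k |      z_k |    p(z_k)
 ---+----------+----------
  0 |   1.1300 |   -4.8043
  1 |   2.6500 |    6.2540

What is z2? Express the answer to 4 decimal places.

1.7904

z2 = 2.6500 − 6.2540·(2.6500 − 1.1300) / (6.2540 − (-4.8043))
   = 2.6500 − (9.506080)/(11.058300) = 1.790367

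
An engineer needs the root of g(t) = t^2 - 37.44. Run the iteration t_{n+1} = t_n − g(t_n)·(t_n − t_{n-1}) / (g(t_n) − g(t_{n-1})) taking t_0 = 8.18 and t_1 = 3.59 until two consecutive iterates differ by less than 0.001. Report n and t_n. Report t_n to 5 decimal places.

n = 6, t_n = 6.11882

g(8.18) = 29.4724000, g(3.59) = -24.5519000
t_2 = 3.5900000 − (-24.5519000)·(-4.5900000)/(-54.0243000) = 5.6759728;  |Δ| = 2.0859728
g(5.6759728) = -5.2233326
t_3 = 5.6759728 − (-5.2233326)·(2.0859728)/(19.3285674) = 6.2396840;  |Δ| = 0.5637112
g(6.2396840) = 1.4936565
t_4 = 6.2396840 − 1.4936565·(0.5637112)/(6.7169892) = 6.1143316;  |Δ| = 0.1253524
g(6.1143316) = -0.0549493
t_5 = 6.1143316 − (-0.0549493)·(-0.1253524)/(-1.5486059) = 6.1187795;  |Δ| = 0.0044479
g(6.1187795) = -0.0005378
t_6 = 6.1187795 − (-0.0005378)·(0.0044479)/(0.0544116) = 6.1188234;  |Δ| = 0.0000440
|t_6 − t_5| = 0.0000440 < 0.001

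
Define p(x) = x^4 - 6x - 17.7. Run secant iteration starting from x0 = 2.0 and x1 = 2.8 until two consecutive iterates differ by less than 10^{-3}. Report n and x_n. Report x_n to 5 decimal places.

p(2.0) = -13.7000000, p(2.8) = 26.9656000
x2 = 2.8000000 − 26.9656000·(0.8000000)/(40.6656000) = 2.2695153;  |Δ| = 0.5304847
p(2.2695153) = -4.7873858
x3 = 2.2695153 − (-4.7873858)·(-0.5304847)/(-31.7529858) = 2.3494963;  |Δ| = 0.0799810
p(2.3494963) = -1.3251132
x4 = 2.3494963 − (-1.3251132)·(0.0799810)/(3.4622726) = 2.3801073;  |Δ| = 0.0306111
p(2.3801073) = 0.1105710
x5 = 2.3801073 − 0.1105710·(0.0306111)/(1.4356842) = 2.3777498;  |Δ| = 0.0023575
p(2.3777498) = -0.0022432
x6 = 2.3777498 − (-0.0022432)·(-0.0023575)/(-0.1128142) = 2.3777966;  |Δ| = 0.0000469
|x6 − x5| = 0.0000469 < 10^{-3}

n = 6, x_n = 2.37780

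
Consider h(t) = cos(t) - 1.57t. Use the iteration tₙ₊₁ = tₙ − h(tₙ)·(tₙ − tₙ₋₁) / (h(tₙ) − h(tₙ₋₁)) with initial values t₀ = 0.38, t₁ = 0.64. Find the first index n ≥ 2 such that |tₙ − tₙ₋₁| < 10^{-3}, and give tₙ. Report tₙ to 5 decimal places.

h(0.38) = 0.3320646, h(0.64) = -0.2027042
t₂ = 0.6400000 − (-0.2027042)·(0.2600000)/(-0.5347689) = 0.5414470;  |Δ| = 0.0985530
h(0.5414470) = 0.0068921
t₃ = 0.5414470 − 0.0068921·(-0.0985530)/(0.2095964) = 0.5446877;  |Δ| = 0.0032407
h(0.5446877) = 0.0001295
t₄ = 0.5446877 − 0.0001295·(0.0032407)/(-0.0067626) = 0.5447497;  |Δ| = 0.0000621
|t₄ − t₃| = 0.0000621 < 10^{-3}

n = 4, tₙ = 0.54475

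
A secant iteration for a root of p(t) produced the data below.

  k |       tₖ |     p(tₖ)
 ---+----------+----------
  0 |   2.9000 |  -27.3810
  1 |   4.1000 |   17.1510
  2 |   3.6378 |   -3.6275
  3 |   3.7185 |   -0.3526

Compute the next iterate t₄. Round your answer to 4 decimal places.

t₄ = 3.7185 − (-0.3526)·(3.7185 − 3.6378) / (-0.3526 − (-3.6275))
   = 3.7185 − (-0.028455)/(3.274900) = 3.727189

3.7272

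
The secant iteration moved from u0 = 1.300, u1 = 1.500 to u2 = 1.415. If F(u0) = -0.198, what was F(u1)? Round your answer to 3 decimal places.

The secant line through (1.300, -0.198) and (1.500, F(u1)) crosses zero at u2 = 1.415.
So (1.300, -0.198), (1.500, F(u1)), (1.415, 0) are collinear:
F(u1) = -0.198 · (1.500 − 1.415) / (1.300 − 1.415) = -0.198 · (0.08500)/(-0.11500) = 0.14635

0.146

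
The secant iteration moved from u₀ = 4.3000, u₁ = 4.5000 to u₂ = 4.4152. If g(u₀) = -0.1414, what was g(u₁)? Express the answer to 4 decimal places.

0.1041

The secant line through (4.3000, -0.1414) and (4.5000, g(u₁)) crosses zero at u₂ = 4.4152.
So (4.3000, -0.1414), (4.5000, g(u₁)), (4.4152, 0) are collinear:
g(u₁) = -0.1414 · (4.5000 − 4.4152) / (4.3000 − 4.4152) = -0.1414 · (0.084800)/(-0.115200) = 0.104086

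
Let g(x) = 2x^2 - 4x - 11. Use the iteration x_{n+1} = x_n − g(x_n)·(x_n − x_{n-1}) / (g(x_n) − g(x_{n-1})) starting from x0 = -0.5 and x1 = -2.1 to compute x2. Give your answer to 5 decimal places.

g(-0.5) = -8.5000000, g(-2.1) = 6.2200000
x2 = -2.1000000 − 6.2200000·(-2.1000000 − (-0.5000000)) / (6.2200000 − (-8.5000000)) = -2.1000000 − (-9.9520000)/(14.7200000) = -1.4239130

-1.42391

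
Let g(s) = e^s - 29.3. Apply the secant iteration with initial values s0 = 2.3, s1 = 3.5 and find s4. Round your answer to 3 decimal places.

g(2.3) = -19.32582, g(3.5) = 3.81545
s2 = 3.50000 − 3.81545·(3.50000 − 2.30000) / (3.81545 − (-19.32582)) = 3.50000 − (4.57854)/(23.14127) = 3.30215
g(3.30215) = -2.12906
s3 = 3.30215 − (-2.12906)·(3.30215 − 3.50000) / (-2.12906 − 3.81545) = 3.30215 − (0.42124)/(-5.94451) = 3.37301
g(3.37301) = -0.13382
s4 = 3.37301 − (-0.13382)·(3.37301 − 3.30215) / (-0.13382 − (-2.12906)) = 3.37301 − (-0.00948)/(1.99524) = 3.37776

3.378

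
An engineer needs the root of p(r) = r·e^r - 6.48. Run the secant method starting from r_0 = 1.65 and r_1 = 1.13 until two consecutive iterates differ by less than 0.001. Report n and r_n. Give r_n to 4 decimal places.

p(1.65) = 2.111517, p(1.13) = -2.981908
r_2 = 1.130000 − (-2.981908)·(-0.520000)/(-5.093425) = 1.434430;  |Δ| = 0.304430
p(1.434430) = -0.459334
r_3 = 1.434430 − (-0.459334)·(0.304430)/(2.522574) = 1.489864;  |Δ| = 0.055434
p(1.489864) = 0.129767
r_4 = 1.489864 − 0.129767·(0.055434)/(0.589101) = 1.477653;  |Δ| = 0.012211
p(1.477653) = -0.003969
r_5 = 1.477653 − (-0.003969)·(-0.012211)/(-0.133736) = 1.478015;  |Δ| = 0.000362
|r_5 − r_4| = 0.000362 < 0.001

n = 5, r_n = 1.4780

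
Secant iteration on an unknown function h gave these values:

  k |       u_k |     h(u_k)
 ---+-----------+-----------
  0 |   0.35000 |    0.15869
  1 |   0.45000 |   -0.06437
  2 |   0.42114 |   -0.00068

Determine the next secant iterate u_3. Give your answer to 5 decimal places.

u_3 = 0.42114 − (-0.00068)·(0.42114 − 0.45000) / (-0.00068 − (-0.06437))
   = 0.42114 − (0.0000196)/(0.0636900) = 0.4208319

0.42083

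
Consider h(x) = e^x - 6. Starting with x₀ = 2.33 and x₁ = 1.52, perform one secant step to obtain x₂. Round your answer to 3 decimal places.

h(2.33) = 4.27794, h(1.52) = -1.42777
x₂ = 1.52000 − (-1.42777)·(1.52000 − 2.33000) / (-1.42777 − 4.27794) = 1.52000 − (1.15650)/(-5.70572) = 1.72269

1.723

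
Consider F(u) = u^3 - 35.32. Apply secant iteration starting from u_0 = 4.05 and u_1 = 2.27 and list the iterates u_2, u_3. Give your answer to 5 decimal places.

3.03825, 3.38006

F(4.05) = 31.1101250, F(2.27) = -23.6229170
u_2 = 2.2700000 − (-23.6229170)·(2.2700000 − 4.0500000) / (-23.6229170 − 31.1101250) = 2.2700000 − (42.0487923)/(-54.7330420) = 3.0382524
F(3.0382524) = -7.2739593
u_3 = 3.0382524 − (-7.2739593)·(3.0382524 − 2.2700000) / (-7.2739593 − (-23.6229170)) = 3.0382524 − (-5.5882369)/(16.3489577) = 3.3800624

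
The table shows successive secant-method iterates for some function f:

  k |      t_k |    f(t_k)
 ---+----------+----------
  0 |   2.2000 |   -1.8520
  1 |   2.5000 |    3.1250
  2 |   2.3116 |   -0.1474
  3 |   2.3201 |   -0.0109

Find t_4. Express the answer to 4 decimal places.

2.3208

t_4 = 2.3201 − (-0.0109)·(2.3201 − 2.3116) / (-0.0109 − (-0.1474))
   = 2.3201 − (-0.000093)/(0.136500) = 2.320779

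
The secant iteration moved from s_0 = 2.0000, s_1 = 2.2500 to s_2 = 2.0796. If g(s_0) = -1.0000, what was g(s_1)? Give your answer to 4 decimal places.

2.1407

The secant line through (2.0000, -1.0000) and (2.2500, g(s_1)) crosses zero at s_2 = 2.0796.
So (2.0000, -1.0000), (2.2500, g(s_1)), (2.0796, 0) are collinear:
g(s_1) = -1.0000 · (2.2500 − 2.0796) / (2.0000 − 2.0796) = -1.0000 · (0.170400)/(-0.079600) = 2.140704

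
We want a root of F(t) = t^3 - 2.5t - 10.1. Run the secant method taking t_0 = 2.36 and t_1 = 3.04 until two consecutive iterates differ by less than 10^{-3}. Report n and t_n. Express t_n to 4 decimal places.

n = 5, t_n = 2.5437

F(2.36) = -2.855744, F(3.04) = 10.394464
t_2 = 3.040000 − 10.394464·(0.680000)/(13.250208) = 2.506557;  |Δ| = 0.533443
F(2.506557) = -0.618132
t_3 = 2.506557 − (-0.618132)·(-0.533443)/(-11.012596) = 2.536499;  |Δ| = 0.029942
F(2.536499) = -0.121859
t_4 = 2.536499 − (-0.121859)·(0.029942)/(0.496273) = 2.543851;  |Δ| = 0.007352
F(2.543851) = 0.002080
t_5 = 2.543851 − 0.002080·(0.007352)/(0.123939) = 2.543727;  |Δ| = 0.000123
|t_5 − t_4| = 0.000123 < 10^{-3}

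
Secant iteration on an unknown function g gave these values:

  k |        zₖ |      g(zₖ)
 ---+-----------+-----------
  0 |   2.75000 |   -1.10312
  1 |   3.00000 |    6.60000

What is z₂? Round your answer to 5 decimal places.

2.78580

z₂ = 3.00000 − 6.60000·(3.00000 − 2.75000) / (6.60000 − (-1.10312))
   = 3.00000 − (1.6500000)/(7.7031200) = 2.7858011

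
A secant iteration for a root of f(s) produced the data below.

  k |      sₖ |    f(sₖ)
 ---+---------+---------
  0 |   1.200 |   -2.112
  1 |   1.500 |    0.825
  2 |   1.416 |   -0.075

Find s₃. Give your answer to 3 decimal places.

1.423

s₃ = 1.416 − (-0.075)·(1.416 − 1.500) / (-0.075 − 0.825)
   = 1.416 − (0.00630)/(-0.90000) = 1.42300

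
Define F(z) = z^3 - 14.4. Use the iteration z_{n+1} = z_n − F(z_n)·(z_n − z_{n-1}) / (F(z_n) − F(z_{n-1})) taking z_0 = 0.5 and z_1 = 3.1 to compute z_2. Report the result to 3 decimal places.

F(0.5) = -14.27500, F(3.1) = 15.39100
z_2 = 3.10000 − 15.39100·(3.10000 − 0.50000) / (15.39100 − (-14.27500)) = 3.10000 − (40.01660)/(29.66600) = 1.75110

1.751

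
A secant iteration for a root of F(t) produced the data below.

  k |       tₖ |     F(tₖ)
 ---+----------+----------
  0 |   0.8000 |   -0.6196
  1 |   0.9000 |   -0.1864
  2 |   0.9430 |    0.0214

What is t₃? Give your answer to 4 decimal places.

t₃ = 0.9430 − 0.0214·(0.9430 − 0.9000) / (0.0214 − (-0.1864))
   = 0.9430 − (0.000920)/(0.207800) = 0.938572

0.9386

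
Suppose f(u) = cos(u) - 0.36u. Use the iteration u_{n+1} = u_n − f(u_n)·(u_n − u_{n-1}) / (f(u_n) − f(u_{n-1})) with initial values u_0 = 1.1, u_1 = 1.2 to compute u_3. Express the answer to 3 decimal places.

1.146

f(1.1) = 0.05760, f(1.2) = -0.06964
u_2 = 1.20000 − (-0.06964)·(1.20000 − 1.10000) / (-0.06964 − 0.05760) = 1.20000 − (-0.00696)/(-0.12724) = 1.14527
f(1.14527) = 0.00051
u_3 = 1.14527 − 0.00051·(1.14527 − 1.20000) / (0.00051 − (-0.06964)) = 1.14527 − (-0.00003)/(0.07015) = 1.14566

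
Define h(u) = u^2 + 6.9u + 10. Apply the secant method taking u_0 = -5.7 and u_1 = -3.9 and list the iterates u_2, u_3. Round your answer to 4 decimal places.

-4.5296, -5.0114

h(-5.7) = 3.160000, h(-3.9) = -1.700000
u_2 = -3.900000 − (-1.700000)·(-3.900000 − (-5.700000)) / (-1.700000 − 3.160000) = -3.900000 − (-3.060000)/(-4.860000) = -4.529630
h(-4.529630) = -0.736900
u_3 = -4.529630 − (-0.736900)·(-4.529630 − (-3.900000)) / (-0.736900 − (-1.700000)) = -4.529630 − (0.463974)/(0.963100) = -5.011380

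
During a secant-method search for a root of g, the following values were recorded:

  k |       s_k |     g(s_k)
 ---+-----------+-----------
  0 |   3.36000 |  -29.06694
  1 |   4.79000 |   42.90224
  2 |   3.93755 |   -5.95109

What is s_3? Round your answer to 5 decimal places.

4.04139

s_3 = 3.93755 − (-5.95109)·(3.93755 − 4.79000) / (-5.95109 − 42.90224)
   = 3.93755 − (5.0730067)/(-48.8533300) = 4.0413916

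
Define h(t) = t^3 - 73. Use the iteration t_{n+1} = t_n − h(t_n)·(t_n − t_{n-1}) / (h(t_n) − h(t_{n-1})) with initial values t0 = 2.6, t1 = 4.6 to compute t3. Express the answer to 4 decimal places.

4.1610

h(2.6) = -55.424000, h(4.6) = 24.336000
t2 = 4.600000 − 24.336000·(4.600000 − 2.600000) / (24.336000 − (-55.424000)) = 4.600000 − (48.672000)/(79.760000) = 3.989769
h(3.989769) = -9.489818
t3 = 3.989769 − (-9.489818)·(3.989769 − 4.600000) / (-9.489818 − 24.336000) = 3.989769 − (5.790978)/(-33.825818) = 4.160969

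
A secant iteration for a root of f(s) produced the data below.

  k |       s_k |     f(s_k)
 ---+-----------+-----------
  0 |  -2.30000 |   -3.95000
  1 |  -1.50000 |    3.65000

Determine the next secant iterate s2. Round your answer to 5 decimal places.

s2 = -1.50000 − 3.65000·(-1.50000 − (-2.30000)) / (3.65000 − (-3.95000))
   = -1.50000 − (2.9200000)/(7.6000000) = -1.8842105

-1.88421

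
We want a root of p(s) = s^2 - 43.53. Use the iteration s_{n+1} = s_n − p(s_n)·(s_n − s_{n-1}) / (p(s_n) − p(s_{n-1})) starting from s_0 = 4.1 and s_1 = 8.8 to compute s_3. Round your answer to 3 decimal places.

p(4.1) = -26.72000, p(8.8) = 33.91000
s_2 = 8.80000 − 33.91000·(8.80000 − 4.10000) / (33.91000 − (-26.72000)) = 8.80000 − (159.37700)/(60.63000) = 6.17132
p(6.17132) = -5.44484
s_3 = 6.17132 − (-5.44484)·(6.17132 − 8.80000) / (-5.44484 − 33.91000) = 6.17132 − (14.31274)/(-39.35484) = 6.53500

6.535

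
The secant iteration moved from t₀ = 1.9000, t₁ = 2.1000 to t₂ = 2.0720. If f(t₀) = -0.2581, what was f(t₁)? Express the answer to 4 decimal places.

0.0420

The secant line through (1.9000, -0.2581) and (2.1000, f(t₁)) crosses zero at t₂ = 2.0720.
So (1.9000, -0.2581), (2.1000, f(t₁)), (2.0720, 0) are collinear:
f(t₁) = -0.2581 · (2.1000 − 2.0720) / (1.9000 − 2.0720) = -0.2581 · (0.028000)/(-0.172000) = 0.042016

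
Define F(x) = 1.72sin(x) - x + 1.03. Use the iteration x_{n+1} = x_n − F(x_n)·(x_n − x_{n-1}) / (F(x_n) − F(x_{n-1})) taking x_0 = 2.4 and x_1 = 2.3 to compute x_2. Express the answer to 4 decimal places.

2.3057

F(2.4) = -0.208203, F(2.3) = 0.012613
x_2 = 2.300000 − 0.012613·(2.300000 − 2.400000) / (0.012613 − (-0.208203)) = 2.300000 − (-0.001261)/(0.220816) = 2.305712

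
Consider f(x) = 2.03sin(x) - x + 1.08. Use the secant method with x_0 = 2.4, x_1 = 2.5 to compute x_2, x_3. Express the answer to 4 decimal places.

2.4200, 2.4204

f(2.4) = 0.051190, f(2.5) = -0.205102
x_2 = 2.500000 − (-0.205102)·(2.500000 − 2.400000) / (-0.205102 − 0.051190) = 2.500000 − (-0.020510)/(-0.256292) = 2.419973
f(2.419973) = 0.001047
x_3 = 2.419973 − 0.001047·(2.419973 − 2.500000) / (0.001047 − (-0.205102)) = 2.419973 − (-0.000084)/(0.206148) = 2.420380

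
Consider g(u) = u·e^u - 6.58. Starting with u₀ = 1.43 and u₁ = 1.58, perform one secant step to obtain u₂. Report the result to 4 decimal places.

1.4835

g(1.43) = -0.604460, g(1.58) = 1.090830
u₂ = 1.580000 − 1.090830·(1.580000 − 1.430000) / (1.090830 − (-0.604460)) = 1.580000 − (0.163625)/(1.695290) = 1.483483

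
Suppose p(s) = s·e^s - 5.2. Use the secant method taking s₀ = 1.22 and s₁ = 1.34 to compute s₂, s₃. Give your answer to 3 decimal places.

1.350, 1.349

p(1.22) = -1.06763, p(1.34) = -0.08248
s₂ = 1.34000 − (-0.08248)·(1.34000 − 1.22000) / (-0.08248 − (-1.06763)) = 1.34000 − (-0.00990)/(0.98515) = 1.35005
p(1.35005) = 0.00795
s₃ = 1.35005 − 0.00795·(1.35005 − 1.34000) / (0.00795 − (-0.08248)) = 1.35005 − (0.00008)/(0.09043) = 1.34916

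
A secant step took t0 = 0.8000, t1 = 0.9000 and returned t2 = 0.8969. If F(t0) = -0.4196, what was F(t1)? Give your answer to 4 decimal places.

0.0134

The secant line through (0.8000, -0.4196) and (0.9000, F(t1)) crosses zero at t2 = 0.8969.
So (0.8000, -0.4196), (0.9000, F(t1)), (0.8969, 0) are collinear:
F(t1) = -0.4196 · (0.9000 − 0.8969) / (0.8000 − 0.8969) = -0.4196 · (0.003100)/(-0.096900) = 0.013424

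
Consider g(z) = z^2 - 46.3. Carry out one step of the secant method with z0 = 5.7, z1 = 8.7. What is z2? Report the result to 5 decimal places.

6.65903

g(5.7) = -13.8100000, g(8.7) = 29.3900000
z2 = 8.7000000 − 29.3900000·(8.7000000 − 5.7000000) / (29.3900000 − (-13.8100000)) = 8.7000000 − (88.1700000)/(43.2000000) = 6.6590278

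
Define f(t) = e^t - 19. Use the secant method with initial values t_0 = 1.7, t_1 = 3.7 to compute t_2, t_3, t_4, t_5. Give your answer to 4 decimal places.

f(1.7) = -13.526053, f(3.7) = 21.447304
t_2 = 3.700000 − 21.447304·(3.700000 − 1.700000) / (21.447304 − (-13.526053)) = 3.700000 − (42.894609)/(34.973357) = 2.473506
f(2.473506) = -7.136030
t_3 = 2.473506 − (-7.136030)·(2.473506 − 3.700000) / (-7.136030 − 21.447304) = 2.473506 − (8.752297)/(-28.583334) = 2.779709
f(2.779709) = -2.885671
t_4 = 2.779709 − (-2.885671)·(2.779709 − 2.473506) / (-2.885671 − (-7.136030)) = 2.779709 − (-0.883600)/(4.250359) = 2.987597
f(2.987597) = 0.837961
t_5 = 2.987597 − 0.837961·(2.987597 − 2.779709) / (0.837961 − (-2.885671)) = 2.987597 − (0.174202)/(3.723631) = 2.940814

2.4735, 2.7797, 2.9876, 2.9408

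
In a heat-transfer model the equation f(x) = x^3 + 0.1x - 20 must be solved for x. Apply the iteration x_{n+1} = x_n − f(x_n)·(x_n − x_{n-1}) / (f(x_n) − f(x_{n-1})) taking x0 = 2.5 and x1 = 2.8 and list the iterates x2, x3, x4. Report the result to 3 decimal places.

2.695, 2.702, 2.702

f(2.5) = -4.12500, f(2.8) = 2.23200
x2 = 2.80000 − 2.23200·(2.80000 − 2.50000) / (2.23200 − (-4.12500)) = 2.80000 − (0.66960)/(6.35700) = 2.69467
f(2.69467) = -0.16393
x3 = 2.69467 − (-0.16393)·(2.69467 − 2.80000) / (-0.16393 − 2.23200) = 2.69467 − (0.01727)/(-2.39593) = 2.70187
f(2.70187) = -0.00580
x4 = 2.70187 − (-0.00580)·(2.70187 − 2.69467) / (-0.00580 − (-0.16393)) = 2.70187 − (-0.00004)/(0.15813) = 2.70214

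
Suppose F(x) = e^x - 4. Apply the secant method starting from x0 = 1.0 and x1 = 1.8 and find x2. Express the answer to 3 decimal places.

1.308

F(1.0) = -1.28172, F(1.8) = 2.04965
x2 = 1.80000 − 2.04965·(1.80000 − 1.00000) / (2.04965 − (-1.28172)) = 1.80000 − (1.63972)/(3.33137) = 1.30779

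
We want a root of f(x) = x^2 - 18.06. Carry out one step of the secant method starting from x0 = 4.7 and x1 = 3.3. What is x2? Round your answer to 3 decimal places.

f(4.7) = 4.03000, f(3.3) = -7.17000
x2 = 3.30000 − (-7.17000)·(3.30000 − 4.70000) / (-7.17000 − 4.03000) = 3.30000 − (10.03800)/(-11.20000) = 4.19625

4.196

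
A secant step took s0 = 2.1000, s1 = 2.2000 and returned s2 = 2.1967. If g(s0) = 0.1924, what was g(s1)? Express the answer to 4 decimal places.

-0.0066

The secant line through (2.1000, 0.1924) and (2.2000, g(s1)) crosses zero at s2 = 2.1967.
So (2.1000, 0.1924), (2.2000, g(s1)), (2.1967, 0) are collinear:
g(s1) = 0.1924 · (2.2000 − 2.1967) / (2.1000 − 2.1967) = 0.1924 · (0.003300)/(-0.096700) = -0.006566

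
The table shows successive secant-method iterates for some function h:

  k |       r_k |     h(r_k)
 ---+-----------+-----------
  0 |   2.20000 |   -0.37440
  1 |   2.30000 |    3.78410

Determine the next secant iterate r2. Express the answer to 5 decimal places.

2.20900

r2 = 2.30000 − 3.78410·(2.30000 − 2.20000) / (3.78410 − (-0.37440))
   = 2.30000 − (0.3784100)/(4.1585000) = 2.2090032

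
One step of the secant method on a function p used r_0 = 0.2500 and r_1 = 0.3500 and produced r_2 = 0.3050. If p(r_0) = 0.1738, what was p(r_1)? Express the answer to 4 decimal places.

The secant line through (0.2500, 0.1738) and (0.3500, p(r_1)) crosses zero at r_2 = 0.3050.
So (0.2500, 0.1738), (0.3500, p(r_1)), (0.3050, 0) are collinear:
p(r_1) = 0.1738 · (0.3500 − 0.3050) / (0.2500 − 0.3050) = 0.1738 · (0.045000)/(-0.055000) = -0.142200

-0.1422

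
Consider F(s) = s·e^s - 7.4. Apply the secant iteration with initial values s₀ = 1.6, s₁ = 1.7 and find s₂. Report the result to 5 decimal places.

1.56199

F(1.6) = 0.5248519, F(1.7) = 1.9057106
s₂ = 1.7000000 − 1.9057106·(1.7000000 − 1.6000000) / (1.9057106 − 0.5248519) = 1.7000000 − (0.1905711)/(1.3808587) = 1.5619909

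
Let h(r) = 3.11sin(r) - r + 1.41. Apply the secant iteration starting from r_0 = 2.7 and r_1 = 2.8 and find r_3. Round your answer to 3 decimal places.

h(2.7) = 0.03915, h(2.8) = -0.34819
r_2 = 2.80000 − (-0.34819)·(2.80000 − 2.70000) / (-0.34819 − 0.03915) = 2.80000 − (-0.03482)/(-0.38734) = 2.71011
h(2.71011) = 0.00056
r_3 = 2.71011 − 0.00056·(2.71011 − 2.80000) / (0.00056 − (-0.34819)) = 2.71011 − (-0.00005)/(0.34874) = 2.71025

2.710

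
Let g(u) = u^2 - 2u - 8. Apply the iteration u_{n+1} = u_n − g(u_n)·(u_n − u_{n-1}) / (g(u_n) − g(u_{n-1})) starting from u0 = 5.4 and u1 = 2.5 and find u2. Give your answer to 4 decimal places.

3.6441

g(5.4) = 10.360000, g(2.5) = -6.750000
u2 = 2.500000 − (-6.750000)·(2.500000 − 5.400000) / (-6.750000 − 10.360000) = 2.500000 − (19.575000)/(-17.110000) = 3.644068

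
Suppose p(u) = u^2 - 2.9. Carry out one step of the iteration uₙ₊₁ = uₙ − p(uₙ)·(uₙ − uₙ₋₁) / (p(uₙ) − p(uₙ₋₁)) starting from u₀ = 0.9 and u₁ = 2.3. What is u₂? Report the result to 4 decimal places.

p(0.9) = -2.090000, p(2.3) = 2.390000
u₂ = 2.300000 − 2.390000·(2.300000 − 0.900000) / (2.390000 − (-2.090000)) = 2.300000 − (3.346000)/(4.480000) = 1.553125

1.5531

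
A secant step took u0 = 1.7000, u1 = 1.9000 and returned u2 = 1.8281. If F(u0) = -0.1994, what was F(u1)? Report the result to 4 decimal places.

The secant line through (1.7000, -0.1994) and (1.9000, F(u1)) crosses zero at u2 = 1.8281.
So (1.7000, -0.1994), (1.9000, F(u1)), (1.8281, 0) are collinear:
F(u1) = -0.1994 · (1.9000 − 1.8281) / (1.7000 − 1.8281) = -0.1994 · (0.071900)/(-0.128100) = 0.111919

0.1119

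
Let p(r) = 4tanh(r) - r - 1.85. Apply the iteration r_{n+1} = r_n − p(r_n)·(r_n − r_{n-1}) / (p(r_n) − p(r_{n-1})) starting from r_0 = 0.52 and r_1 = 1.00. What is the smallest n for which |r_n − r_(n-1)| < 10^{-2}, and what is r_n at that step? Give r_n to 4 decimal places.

n = 5, r_n = 0.7951

p(0.52) = -0.459200, p(1.00) = 0.196377
r_2 = 1.000000 − 0.196377·(0.480000)/(0.655577) = 0.856217;  |Δ| = 0.143783
p(0.856217) = 0.070997
r_3 = 0.856217 − 0.070997·(-0.143783)/(-0.125380) = 0.774799;  |Δ| = 0.081418
p(0.774799) = -0.025953
r_4 = 0.774799 − (-0.025953)·(-0.081418)/(-0.096950) = 0.796595;  |Δ| = 0.021795
p(0.796595) = 0.001920
r_5 = 0.796595 − 0.001920·(0.021795)/(0.027873) = 0.795093;  |Δ| = 0.001501
|r_5 − r_4| = 0.001501 < 10^{-2}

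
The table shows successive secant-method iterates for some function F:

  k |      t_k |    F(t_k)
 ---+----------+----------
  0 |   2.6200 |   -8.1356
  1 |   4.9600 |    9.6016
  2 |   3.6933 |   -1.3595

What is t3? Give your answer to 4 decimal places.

3.8504

t3 = 3.6933 − (-1.3595)·(3.6933 − 4.9600) / (-1.3595 − 9.6016)
   = 3.6933 − (1.722079)/(-10.961100) = 3.850408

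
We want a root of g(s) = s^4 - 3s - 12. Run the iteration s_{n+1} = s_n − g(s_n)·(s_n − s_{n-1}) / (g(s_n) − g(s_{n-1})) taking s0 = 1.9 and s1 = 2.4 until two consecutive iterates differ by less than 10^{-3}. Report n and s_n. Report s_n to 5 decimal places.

n = 5, s_n = 2.06535

g(1.9) = -4.6679000, g(2.4) = 13.9776000
s2 = 2.4000000 − 13.9776000·(0.5000000)/(18.6455000) = 2.0251750;  |Δ| = 0.3748250
g(2.0251750) = -1.2545870
s3 = 2.0251750 − (-1.2545870)·(-0.3748250)/(-15.2321870) = 2.0560471;  |Δ| = 0.0308722
g(2.0560471) = -0.2978238
s4 = 2.0560471 − (-0.2978238)·(0.0308722)/(0.9567632) = 2.0656571;  |Δ| = 0.0096100
g(2.0656571) = 0.0097997
s5 = 2.0656571 − 0.0097997·(0.0096100)/(0.3076235) = 2.0653510;  |Δ| = 0.0003061
|s5 − s4| = 0.0003061 < 10^{-3}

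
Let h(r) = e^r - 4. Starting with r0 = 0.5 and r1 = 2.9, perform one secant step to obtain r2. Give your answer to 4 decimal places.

h(0.5) = -2.351279, h(2.9) = 14.174145
r2 = 2.900000 − 14.174145·(2.900000 − 0.500000) / (14.174145 − (-2.351279)) = 2.900000 − (34.017949)/(16.525424) = 0.841478

0.8415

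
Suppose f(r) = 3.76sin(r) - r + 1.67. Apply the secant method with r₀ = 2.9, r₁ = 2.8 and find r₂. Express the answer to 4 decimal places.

f(2.9) = -0.330423, f(2.8) = 0.129555
r₂ = 2.800000 − 0.129555·(2.800000 − 2.900000) / (0.129555 − (-0.330423)) = 2.800000 − (-0.012956)/(0.459978) = 2.828166

2.8282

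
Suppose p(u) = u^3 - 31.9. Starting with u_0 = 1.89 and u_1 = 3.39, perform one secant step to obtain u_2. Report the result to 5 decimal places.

p(1.89) = -25.1487310, p(3.39) = 7.0582190
u_2 = 3.3900000 − 7.0582190·(3.3900000 − 1.8900000) / (7.0582190 − (-25.1487310)) = 3.3900000 − (10.5873285)/(32.2069500) = 3.0612719

3.06127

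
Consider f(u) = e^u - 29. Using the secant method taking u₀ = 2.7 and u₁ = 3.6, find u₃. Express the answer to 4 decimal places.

3.3580

f(2.7) = -14.120268, f(3.6) = 7.598234
u₂ = 3.600000 − 7.598234·(3.600000 − 2.700000) / (7.598234 − (-14.120268)) = 3.600000 − (6.838411)/(21.718503) = 3.285134
f(3.285134) = -2.287428
u₃ = 3.285134 − (-2.287428)·(3.285134 − 3.600000) / (-2.287428 − 7.598234) = 3.285134 − (0.720232)/(-9.885662) = 3.357991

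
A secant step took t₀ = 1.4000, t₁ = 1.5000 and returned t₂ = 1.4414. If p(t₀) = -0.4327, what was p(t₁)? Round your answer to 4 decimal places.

The secant line through (1.4000, -0.4327) and (1.5000, p(t₁)) crosses zero at t₂ = 1.4414.
So (1.4000, -0.4327), (1.5000, p(t₁)), (1.4414, 0) are collinear:
p(t₁) = -0.4327 · (1.5000 − 1.4414) / (1.4000 − 1.4414) = -0.4327 · (0.058600)/(-0.041400) = 0.612469

0.6125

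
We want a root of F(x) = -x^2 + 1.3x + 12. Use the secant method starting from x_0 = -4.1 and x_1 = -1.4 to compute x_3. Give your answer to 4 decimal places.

-2.9484

F(-4.1) = -10.140000, F(-1.4) = 8.220000
x_2 = -1.400000 − 8.220000·(-1.400000 − (-4.100000)) / (8.220000 − (-10.140000)) = -1.400000 − (22.194000)/(18.360000) = -2.608824
F(-2.608824) = 1.802569
x_3 = -2.608824 − 1.802569·(-2.608824 − (-1.400000)) / (1.802569 − 8.220000) = -2.608824 − (-2.178988)/(-6.417431) = -2.948366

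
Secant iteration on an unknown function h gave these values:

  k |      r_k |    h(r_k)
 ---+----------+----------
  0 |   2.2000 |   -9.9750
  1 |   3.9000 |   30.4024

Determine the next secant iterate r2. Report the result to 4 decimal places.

2.6200

r2 = 3.9000 − 30.4024·(3.9000 − 2.2000) / (30.4024 − (-9.9750))
   = 3.9000 − (51.684080)/(40.377400) = 2.619975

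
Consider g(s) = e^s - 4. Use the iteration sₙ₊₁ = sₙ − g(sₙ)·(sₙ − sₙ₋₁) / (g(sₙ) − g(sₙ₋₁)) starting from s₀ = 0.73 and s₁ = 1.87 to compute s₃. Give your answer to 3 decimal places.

g(0.73) = -1.92492, g(1.87) = 2.48830
s₂ = 1.87000 − 2.48830·(1.87000 − 0.73000) / (2.48830 − (-1.92492)) = 1.87000 − (2.83666)/(4.41322) = 1.22724
g(1.22724) = -0.58821
s₃ = 1.22724 − (-0.58821)·(1.22724 − 1.87000) / (-0.58821 − 2.48830) = 1.22724 − (0.37808)/(-3.07651) = 1.35013

1.350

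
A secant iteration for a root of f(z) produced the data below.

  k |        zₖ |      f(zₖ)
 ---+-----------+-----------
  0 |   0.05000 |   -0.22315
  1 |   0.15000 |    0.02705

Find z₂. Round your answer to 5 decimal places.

0.13919

z₂ = 0.15000 − 0.02705·(0.15000 − 0.05000) / (0.02705 − (-0.22315))
   = 0.15000 − (0.0027050)/(0.2502000) = 0.1391886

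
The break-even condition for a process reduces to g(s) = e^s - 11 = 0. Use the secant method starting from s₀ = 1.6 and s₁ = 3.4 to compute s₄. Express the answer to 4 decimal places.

2.4292

g(1.6) = -6.046968, g(3.4) = 18.964100
s₂ = 3.400000 − 18.964100·(3.400000 − 1.600000) / (18.964100 − (-6.046968)) = 3.400000 − (34.135380)/(25.011068) = 2.035189
g(2.035189) = -3.346301
s₃ = 2.035189 − (-3.346301)·(2.035189 − 3.400000) / (-3.346301 − 18.964100) = 2.035189 − (4.567069)/(-22.310401) = 2.239895
g(2.239895) = -1.607657
s₄ = 2.239895 − (-1.607657)·(2.239895 − 2.035189) / (-1.607657 − (-3.346301)) = 2.239895 − (-0.329097)/(1.738645) = 2.429178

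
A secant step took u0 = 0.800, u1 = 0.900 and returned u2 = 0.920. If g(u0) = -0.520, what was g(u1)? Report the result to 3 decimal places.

-0.087

The secant line through (0.800, -0.520) and (0.900, g(u1)) crosses zero at u2 = 0.920.
So (0.800, -0.520), (0.900, g(u1)), (0.920, 0) are collinear:
g(u1) = -0.520 · (0.900 − 0.920) / (0.800 − 0.920) = -0.520 · (-0.02000)/(-0.12000) = -0.08667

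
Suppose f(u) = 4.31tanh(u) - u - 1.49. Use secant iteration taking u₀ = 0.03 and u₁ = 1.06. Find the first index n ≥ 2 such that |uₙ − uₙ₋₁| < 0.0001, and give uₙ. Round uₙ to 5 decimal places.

f(0.03) = -1.3907388, f(1.06) = 0.8362112
u₂ = 1.0600000 − 0.8362112·(1.0300000)/(2.2269500) = 0.6732389;  |Δ| = 0.3867611
f(0.6732389) = 0.3671897
u₃ = 0.6732389 − 0.3671897·(-0.3867611)/(-0.4690215) = 0.3704497;  |Δ| = 0.3027892
f(0.3704497) = -0.3330504
u₄ = 0.3704497 − (-0.3330504)·(-0.3027892)/(-0.7002401) = 0.5144633;  |Δ| = 0.1440136
f(0.5144633) = 0.0359573
u₅ = 0.5144633 − 0.0359573·(0.1440136)/(0.3690078) = 0.5004301;  |Δ| = 0.0140332
f(0.5004301) = 0.0027524
u₆ = 0.5004301 − 0.0027524·(-0.0140332)/(-0.0332049) = 0.4992669;  |Δ| = 0.0011632
f(0.4992669) = -0.0000278
u₇ = 0.4992669 − (-0.0000278)·(-0.0011632)/(-0.0027802) = 0.4992785;  |Δ| = 0.0000116
|u₇ − u₆| = 0.0000116 < 0.0001

n = 7, uₙ = 0.49928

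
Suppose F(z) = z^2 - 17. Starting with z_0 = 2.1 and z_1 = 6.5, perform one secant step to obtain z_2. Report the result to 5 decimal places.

3.56395

F(2.1) = -12.5900000, F(6.5) = 25.2500000
z_2 = 6.5000000 − 25.2500000·(6.5000000 − 2.1000000) / (25.2500000 − (-12.5900000)) = 6.5000000 − (111.1000000)/(37.8400000) = 3.5639535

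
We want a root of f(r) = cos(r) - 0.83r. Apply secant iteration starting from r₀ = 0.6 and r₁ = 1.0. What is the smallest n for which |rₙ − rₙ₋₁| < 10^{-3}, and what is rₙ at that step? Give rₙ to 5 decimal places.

f(0.6) = 0.3273356, f(1.0) = -0.2896977
r₂ = 1.0000000 − (-0.2896977)·(0.4000000)/(-0.6170333) = 0.8121996;  |Δ| = 0.1878004
f(0.8121996) = 0.0137779
r₃ = 0.8121996 − 0.0137779·(-0.1878004)/(0.3034756) = 0.8207258;  |Δ| = 0.0085262
f(0.8207258) = 0.0004879
r₄ = 0.8207258 − 0.0004879·(0.0085262)/(-0.0132900) = 0.8210388;  |Δ| = 0.0003130
|r₄ − r₃| = 0.0003130 < 10^{-3}

n = 4, rₙ = 0.82104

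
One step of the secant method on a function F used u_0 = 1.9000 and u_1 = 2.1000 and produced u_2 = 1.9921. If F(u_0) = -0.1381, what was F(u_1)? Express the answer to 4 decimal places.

0.1618

The secant line through (1.9000, -0.1381) and (2.1000, F(u_1)) crosses zero at u_2 = 1.9921.
So (1.9000, -0.1381), (2.1000, F(u_1)), (1.9921, 0) are collinear:
F(u_1) = -0.1381 · (2.1000 − 1.9921) / (1.9000 − 1.9921) = -0.1381 · (0.107900)/(-0.092100) = 0.161791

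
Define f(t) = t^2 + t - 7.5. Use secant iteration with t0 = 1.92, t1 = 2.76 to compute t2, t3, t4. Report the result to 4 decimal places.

f(1.92) = -1.893600, f(2.76) = 2.877600
t2 = 2.760000 − 2.877600·(2.760000 − 1.920000) / (2.877600 − (-1.893600)) = 2.760000 − (2.417184)/(4.771200) = 2.253380
f(2.253380) = -0.168897
t3 = 2.253380 − (-0.168897)·(2.253380 − 2.760000) / (-0.168897 − 2.877600) = 2.253380 − (0.085567)/(-3.046497) = 2.281467
f(2.281467) = -0.013440
t4 = 2.281467 − (-0.013440)·(2.281467 − 2.253380) / (-0.013440 − (-0.168897)) = 2.281467 − (-0.000378)/(0.155457) = 2.283895

2.2534, 2.2815, 2.2839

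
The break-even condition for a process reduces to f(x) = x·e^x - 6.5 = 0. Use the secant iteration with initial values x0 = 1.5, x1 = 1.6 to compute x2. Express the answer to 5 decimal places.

f(1.5) = 0.2225336, f(1.6) = 1.4248519
x2 = 1.6000000 − 1.4248519·(1.6000000 − 1.5000000) / (1.4248519 − 0.2225336) = 1.6000000 − (0.1424852)/(1.2023183) = 1.4814913

1.48149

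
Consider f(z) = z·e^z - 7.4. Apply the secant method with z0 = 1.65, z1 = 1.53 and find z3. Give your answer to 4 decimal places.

f(1.65) = 1.191517, f(1.53) = -0.334189
z2 = 1.530000 − (-0.334189)·(1.530000 − 1.650000) / (-0.334189 − 1.191517) = 1.530000 − (0.040103)/(-1.525706) = 1.556285
f(1.556285) = -0.021384
z3 = 1.556285 − (-0.021384)·(1.556285 − 1.530000) / (-0.021384 − (-0.334189)) = 1.556285 − (-0.000562)/(0.312805) = 1.558082

1.5581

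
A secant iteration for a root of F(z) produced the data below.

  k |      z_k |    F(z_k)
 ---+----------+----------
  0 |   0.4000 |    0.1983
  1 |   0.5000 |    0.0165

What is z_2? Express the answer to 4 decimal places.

0.5091

z_2 = 0.5000 − 0.0165·(0.5000 − 0.4000) / (0.0165 − 0.1983)
   = 0.5000 − (0.001650)/(-0.181800) = 0.509076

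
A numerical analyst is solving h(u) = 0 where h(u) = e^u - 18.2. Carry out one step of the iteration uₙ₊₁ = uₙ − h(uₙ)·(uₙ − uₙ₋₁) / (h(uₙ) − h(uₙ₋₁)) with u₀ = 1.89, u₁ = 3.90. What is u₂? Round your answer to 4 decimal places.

2.4341

h(1.89) = -11.580631, h(3.90) = 31.202449
u₂ = 3.900000 − 31.202449·(3.900000 − 1.890000) / (31.202449 − (-11.580631)) = 3.900000 − (62.716923)/(42.783080) = 2.434072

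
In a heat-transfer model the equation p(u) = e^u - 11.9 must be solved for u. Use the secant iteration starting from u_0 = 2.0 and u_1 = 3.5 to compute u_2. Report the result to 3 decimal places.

2.263

p(2.0) = -4.51094, p(3.5) = 21.21545
u_2 = 3.50000 − 21.21545·(3.50000 − 2.00000) / (21.21545 − (-4.51094)) = 3.50000 − (31.82318)/(25.72640) = 2.26301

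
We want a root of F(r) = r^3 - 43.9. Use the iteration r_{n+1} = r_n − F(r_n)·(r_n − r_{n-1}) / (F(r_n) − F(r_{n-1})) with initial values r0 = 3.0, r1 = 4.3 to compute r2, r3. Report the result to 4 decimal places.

3.4184, 3.5065

F(3.0) = -16.900000, F(4.3) = 35.607000
r2 = 4.300000 − 35.607000·(4.300000 − 3.000000) / (35.607000 − (-16.900000)) = 4.300000 − (46.289100)/(52.507000) = 3.418420
F(3.418420) = -3.953713
r3 = 3.418420 − (-3.953713)·(3.418420 − 4.300000) / (-3.953713 − 35.607000) = 3.418420 − (3.485513)/(-39.560713) = 3.506526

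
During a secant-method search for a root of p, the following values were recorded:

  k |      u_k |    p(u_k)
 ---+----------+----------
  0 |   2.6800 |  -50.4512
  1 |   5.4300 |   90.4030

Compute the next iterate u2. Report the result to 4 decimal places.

3.6650

u2 = 5.4300 − 90.4030·(5.4300 − 2.6800) / (90.4030 − (-50.4512))
   = 5.4300 − (248.608250)/(140.854200) = 3.664996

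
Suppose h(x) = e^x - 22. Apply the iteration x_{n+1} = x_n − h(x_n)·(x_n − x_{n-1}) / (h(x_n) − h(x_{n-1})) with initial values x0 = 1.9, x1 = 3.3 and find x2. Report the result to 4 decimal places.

h(1.9) = -15.314106, h(3.3) = 5.112639
x2 = 3.300000 − 5.112639·(3.300000 − 1.900000) / (5.112639 − (-15.314106)) = 3.300000 − (7.157694)/(20.426744) = 2.949592

2.9496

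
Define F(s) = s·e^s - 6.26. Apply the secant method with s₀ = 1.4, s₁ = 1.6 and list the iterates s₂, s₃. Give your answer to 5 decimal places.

F(1.4) = -0.5827200, F(1.6) = 1.6648519
s₂ = 1.6000000 − 1.6648519·(1.6000000 − 1.4000000) / (1.6648519 − (-0.5827200)) = 1.6000000 − (0.3329704)/(2.2475719) = 1.4518533
F(1.4518533) = -0.0591017
s₃ = 1.4518533 − (-0.0591017)·(1.4518533 − 1.6000000) / (-0.0591017 − 1.6648519) = 1.4518533 − (0.0087557)/(-1.7239536) = 1.4569322

1.45185, 1.45693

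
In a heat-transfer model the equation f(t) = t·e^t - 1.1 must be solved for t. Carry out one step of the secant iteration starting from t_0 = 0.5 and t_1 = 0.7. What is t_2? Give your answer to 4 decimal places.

0.5942

f(0.5) = -0.275639, f(0.7) = 0.309627
t_2 = 0.700000 − 0.309627·(0.700000 − 0.500000) / (0.309627 − (-0.275639)) = 0.700000 − (0.061925)/(0.585266) = 0.594193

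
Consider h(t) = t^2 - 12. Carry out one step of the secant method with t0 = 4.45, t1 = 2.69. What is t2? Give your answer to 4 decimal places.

3.3572

h(4.45) = 7.802500, h(2.69) = -4.763900
t2 = 2.690000 − (-4.763900)·(2.690000 − 4.450000) / (-4.763900 − 7.802500) = 2.690000 − (8.384464)/(-12.566400) = 3.357213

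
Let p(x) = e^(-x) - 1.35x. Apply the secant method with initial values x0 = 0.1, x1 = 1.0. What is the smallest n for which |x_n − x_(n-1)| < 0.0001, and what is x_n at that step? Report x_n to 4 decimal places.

p(0.1) = 0.769837, p(1.0) = -0.982121
x2 = 1.000000 − (-0.982121)·(0.900000)/(-1.751958) = 0.495474;  |Δ| = 0.504526
p(0.495474) = -0.059608
x3 = 0.495474 − (-0.059608)·(-0.504526)/(0.922513) = 0.462874;  |Δ| = 0.032600
p(0.462874) = 0.004592
x4 = 0.462874 − 0.004592·(-0.032600)/(0.064199) = 0.465206;  |Δ| = 0.002332
p(0.465206) = -0.000022
x5 = 0.465206 − (-0.000022)·(0.002332)/(-0.004614) = 0.465195;  |Δ| = 0.000011
|x5 − x4| = 0.000011 < 0.0001

n = 5, x_n = 0.4652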